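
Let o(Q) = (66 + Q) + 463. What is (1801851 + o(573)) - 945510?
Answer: 857443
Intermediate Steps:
o(Q) = 529 + Q
(1801851 + o(573)) - 945510 = (1801851 + (529 + 573)) - 945510 = (1801851 + 1102) - 945510 = 1802953 - 945510 = 857443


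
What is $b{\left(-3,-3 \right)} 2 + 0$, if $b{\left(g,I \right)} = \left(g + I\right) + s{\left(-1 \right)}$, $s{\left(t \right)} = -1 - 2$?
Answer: $-18$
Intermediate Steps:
$s{\left(t \right)} = -3$ ($s{\left(t \right)} = -1 - 2 = -3$)
$b{\left(g,I \right)} = -3 + I + g$ ($b{\left(g,I \right)} = \left(g + I\right) - 3 = \left(I + g\right) - 3 = -3 + I + g$)
$b{\left(-3,-3 \right)} 2 + 0 = \left(-3 - 3 - 3\right) 2 + 0 = \left(-9\right) 2 + 0 = -18 + 0 = -18$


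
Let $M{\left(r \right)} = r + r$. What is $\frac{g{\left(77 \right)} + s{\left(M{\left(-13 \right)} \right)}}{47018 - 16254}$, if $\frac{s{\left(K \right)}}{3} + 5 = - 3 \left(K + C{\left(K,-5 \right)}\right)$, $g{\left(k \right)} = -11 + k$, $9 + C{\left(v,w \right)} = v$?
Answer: $\frac{150}{7691} \approx 0.019503$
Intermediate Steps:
$C{\left(v,w \right)} = -9 + v$
$M{\left(r \right)} = 2 r$
$s{\left(K \right)} = 66 - 18 K$ ($s{\left(K \right)} = -15 + 3 \left(- 3 \left(K + \left(-9 + K\right)\right)\right) = -15 + 3 \left(- 3 \left(-9 + 2 K\right)\right) = -15 + 3 \left(27 - 6 K\right) = -15 - \left(-81 + 18 K\right) = 66 - 18 K$)
$\frac{g{\left(77 \right)} + s{\left(M{\left(-13 \right)} \right)}}{47018 - 16254} = \frac{\left(-11 + 77\right) - \left(-66 + 18 \cdot 2 \left(-13\right)\right)}{47018 - 16254} = \frac{66 + \left(66 - -468\right)}{30764} = \left(66 + \left(66 + 468\right)\right) \frac{1}{30764} = \left(66 + 534\right) \frac{1}{30764} = 600 \cdot \frac{1}{30764} = \frac{150}{7691}$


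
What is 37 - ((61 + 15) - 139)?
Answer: 100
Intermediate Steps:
37 - ((61 + 15) - 139) = 37 - (76 - 139) = 37 - 1*(-63) = 37 + 63 = 100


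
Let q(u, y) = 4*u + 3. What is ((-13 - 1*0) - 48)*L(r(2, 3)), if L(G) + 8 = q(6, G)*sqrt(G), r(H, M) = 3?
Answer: 488 - 1647*sqrt(3) ≈ -2364.7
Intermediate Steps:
q(u, y) = 3 + 4*u
L(G) = -8 + 27*sqrt(G) (L(G) = -8 + (3 + 4*6)*sqrt(G) = -8 + (3 + 24)*sqrt(G) = -8 + 27*sqrt(G))
((-13 - 1*0) - 48)*L(r(2, 3)) = ((-13 - 1*0) - 48)*(-8 + 27*sqrt(3)) = ((-13 + 0) - 48)*(-8 + 27*sqrt(3)) = (-13 - 48)*(-8 + 27*sqrt(3)) = -61*(-8 + 27*sqrt(3)) = 488 - 1647*sqrt(3)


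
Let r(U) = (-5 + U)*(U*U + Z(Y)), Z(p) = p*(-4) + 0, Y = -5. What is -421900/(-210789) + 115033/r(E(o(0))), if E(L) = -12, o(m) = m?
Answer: -23071433837/587679732 ≈ -39.259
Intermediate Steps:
Z(p) = -4*p (Z(p) = -4*p + 0 = -4*p)
r(U) = (-5 + U)*(20 + U²) (r(U) = (-5 + U)*(U*U - 4*(-5)) = (-5 + U)*(U² + 20) = (-5 + U)*(20 + U²))
-421900/(-210789) + 115033/r(E(o(0))) = -421900/(-210789) + 115033/(-100 + (-12)³ - 5*(-12)² + 20*(-12)) = -421900*(-1/210789) + 115033/(-100 - 1728 - 5*144 - 240) = 421900/210789 + 115033/(-100 - 1728 - 720 - 240) = 421900/210789 + 115033/(-2788) = 421900/210789 + 115033*(-1/2788) = 421900/210789 - 115033/2788 = -23071433837/587679732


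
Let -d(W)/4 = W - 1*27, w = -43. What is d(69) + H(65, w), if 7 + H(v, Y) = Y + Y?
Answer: -261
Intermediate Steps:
d(W) = 108 - 4*W (d(W) = -4*(W - 1*27) = -4*(W - 27) = -4*(-27 + W) = 108 - 4*W)
H(v, Y) = -7 + 2*Y (H(v, Y) = -7 + (Y + Y) = -7 + 2*Y)
d(69) + H(65, w) = (108 - 4*69) + (-7 + 2*(-43)) = (108 - 276) + (-7 - 86) = -168 - 93 = -261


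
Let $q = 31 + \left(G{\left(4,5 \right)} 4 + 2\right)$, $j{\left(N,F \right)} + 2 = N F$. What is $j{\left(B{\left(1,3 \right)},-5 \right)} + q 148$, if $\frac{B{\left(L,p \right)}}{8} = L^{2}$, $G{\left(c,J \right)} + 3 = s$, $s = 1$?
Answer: $3658$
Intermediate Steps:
$G{\left(c,J \right)} = -2$ ($G{\left(c,J \right)} = -3 + 1 = -2$)
$B{\left(L,p \right)} = 8 L^{2}$
$j{\left(N,F \right)} = -2 + F N$ ($j{\left(N,F \right)} = -2 + N F = -2 + F N$)
$q = 25$ ($q = 31 + \left(\left(-2\right) 4 + 2\right) = 31 + \left(-8 + 2\right) = 31 - 6 = 25$)
$j{\left(B{\left(1,3 \right)},-5 \right)} + q 148 = \left(-2 - 5 \cdot 8 \cdot 1^{2}\right) + 25 \cdot 148 = \left(-2 - 5 \cdot 8 \cdot 1\right) + 3700 = \left(-2 - 40\right) + 3700 = -42 + 3700 = 3658$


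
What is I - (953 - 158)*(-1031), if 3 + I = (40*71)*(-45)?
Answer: 691842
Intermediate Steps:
I = -127803 (I = -3 + (40*71)*(-45) = -3 + 2840*(-45) = -3 - 127800 = -127803)
I - (953 - 158)*(-1031) = -127803 - (953 - 158)*(-1031) = -127803 - 795*(-1031) = -127803 - 1*(-819645) = -127803 + 819645 = 691842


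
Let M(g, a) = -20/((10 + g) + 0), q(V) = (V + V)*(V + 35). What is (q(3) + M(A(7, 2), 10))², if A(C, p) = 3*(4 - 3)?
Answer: 8667136/169 ≈ 51285.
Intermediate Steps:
A(C, p) = 3 (A(C, p) = 3*1 = 3)
q(V) = 2*V*(35 + V) (q(V) = (2*V)*(35 + V) = 2*V*(35 + V))
M(g, a) = -20/(10 + g)
(q(3) + M(A(7, 2), 10))² = (2*3*(35 + 3) - 20/(10 + 3))² = (2*3*38 - 20/13)² = (228 - 20*1/13)² = (228 - 20/13)² = (2944/13)² = 8667136/169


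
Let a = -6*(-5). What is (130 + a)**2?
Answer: 25600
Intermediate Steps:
a = 30
(130 + a)**2 = (130 + 30)**2 = 160**2 = 25600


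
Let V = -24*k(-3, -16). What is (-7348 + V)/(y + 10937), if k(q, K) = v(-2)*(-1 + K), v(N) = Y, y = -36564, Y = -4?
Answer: 8980/25627 ≈ 0.35041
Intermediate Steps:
v(N) = -4
k(q, K) = 4 - 4*K (k(q, K) = -4*(-1 + K) = 4 - 4*K)
V = -1632 (V = -24*(4 - 4*(-16)) = -24*(4 + 64) = -24*68 = -1632)
(-7348 + V)/(y + 10937) = (-7348 - 1632)/(-36564 + 10937) = -8980/(-25627) = -8980*(-1/25627) = 8980/25627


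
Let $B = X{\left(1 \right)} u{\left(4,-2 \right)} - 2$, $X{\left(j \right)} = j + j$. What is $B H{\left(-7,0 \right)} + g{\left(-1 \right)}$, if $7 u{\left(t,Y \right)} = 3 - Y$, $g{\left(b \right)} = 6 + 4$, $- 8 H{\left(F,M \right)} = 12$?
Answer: $\frac{76}{7} \approx 10.857$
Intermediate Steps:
$H{\left(F,M \right)} = - \frac{3}{2}$ ($H{\left(F,M \right)} = \left(- \frac{1}{8}\right) 12 = - \frac{3}{2}$)
$g{\left(b \right)} = 10$
$u{\left(t,Y \right)} = \frac{3}{7} - \frac{Y}{7}$ ($u{\left(t,Y \right)} = \frac{3 - Y}{7} = \frac{3}{7} - \frac{Y}{7}$)
$X{\left(j \right)} = 2 j$
$B = - \frac{4}{7}$ ($B = 2 \cdot 1 \left(\frac{3}{7} - - \frac{2}{7}\right) - 2 = 2 \left(\frac{3}{7} + \frac{2}{7}\right) - 2 = 2 \cdot \frac{5}{7} - 2 = \frac{10}{7} - 2 = - \frac{4}{7} \approx -0.57143$)
$B H{\left(-7,0 \right)} + g{\left(-1 \right)} = \left(- \frac{4}{7}\right) \left(- \frac{3}{2}\right) + 10 = \frac{6}{7} + 10 = \frac{76}{7}$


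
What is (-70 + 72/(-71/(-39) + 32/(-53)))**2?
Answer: 741255076/6325225 ≈ 117.19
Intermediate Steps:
(-70 + 72/(-71/(-39) + 32/(-53)))**2 = (-70 + 72/(-71*(-1/39) + 32*(-1/53)))**2 = (-70 + 72/(71/39 - 32/53))**2 = (-70 + 72/(2515/2067))**2 = (-70 + 72*(2067/2515))**2 = (-70 + 148824/2515)**2 = (-27226/2515)**2 = 741255076/6325225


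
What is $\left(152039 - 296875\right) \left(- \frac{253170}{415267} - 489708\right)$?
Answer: $\frac{29453823643536216}{415267} \approx 7.0927 \cdot 10^{10}$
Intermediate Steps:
$\left(152039 - 296875\right) \left(- \frac{253170}{415267} - 489708\right) = - 144836 \left(\left(-253170\right) \frac{1}{415267} - 489708\right) = - 144836 \left(- \frac{253170}{415267} - 489708\right) = \left(-144836\right) \left(- \frac{203359825206}{415267}\right) = \frac{29453823643536216}{415267}$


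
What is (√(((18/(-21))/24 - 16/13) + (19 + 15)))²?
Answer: 11915/364 ≈ 32.734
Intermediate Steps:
(√(((18/(-21))/24 - 16/13) + (19 + 15)))² = (√(((18*(-1/21))*(1/24) - 16*1/13) + 34))² = (√((-6/7*1/24 - 16/13) + 34))² = (√((-1/28 - 16/13) + 34))² = (√(-461/364 + 34))² = (√(11915/364))² = (√1084265/182)² = 11915/364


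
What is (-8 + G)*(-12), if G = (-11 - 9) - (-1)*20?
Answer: 96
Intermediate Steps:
G = 0 (G = -20 - 1*(-20) = -20 + 20 = 0)
(-8 + G)*(-12) = (-8 + 0)*(-12) = -8*(-12) = 96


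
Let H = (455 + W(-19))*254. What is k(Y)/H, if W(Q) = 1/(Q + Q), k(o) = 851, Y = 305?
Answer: 16169/2195703 ≈ 0.0073639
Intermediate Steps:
W(Q) = 1/(2*Q)
H = 2195703/19 (H = (455 + (½)/(-19))*254 = (455 + (½)*(-1/19))*254 = (455 - 1/38)*254 = (17289/38)*254 = 2195703/19 ≈ 1.1556e+5)
k(Y)/H = 851/(2195703/19) = 851*(19/2195703) = 16169/2195703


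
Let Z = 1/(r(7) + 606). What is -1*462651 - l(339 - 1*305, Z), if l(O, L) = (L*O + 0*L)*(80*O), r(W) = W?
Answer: -283697543/613 ≈ -4.6280e+5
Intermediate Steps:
Z = 1/613 (Z = 1/(7 + 606) = 1/613 ≈ 0.0016313)
l(O, L) = 80*L*O² (l(O, L) = (L*O + 0)*(80*O) = (L*O)*(80*O) = 80*L*O²)
-1*462651 - l(339 - 1*305, Z) = -1*462651 - 80*(339 - 1*305)²/613 = -462651 - 80*(339 - 305)²/613 = -462651 - 80*34²/613 = -462651 - 80*1156/613 = -462651 - 1*92480/613 = -462651 - 92480/613 = -283697543/613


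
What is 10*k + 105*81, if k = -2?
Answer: 8485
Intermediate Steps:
10*k + 105*81 = 10*(-2) + 105*81 = -20 + 8505 = 8485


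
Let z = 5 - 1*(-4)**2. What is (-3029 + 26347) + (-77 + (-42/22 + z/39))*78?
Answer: 188552/11 ≈ 17141.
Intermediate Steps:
z = -11 (z = 5 - 1*16 = 5 - 16 = -11)
(-3029 + 26347) + (-77 + (-42/22 + z/39))*78 = (-3029 + 26347) + (-77 + (-42/22 - 11/39))*78 = 23318 + (-77 + (-42*1/22 - 11*1/39))*78 = 23318 + (-77 + (-21/11 - 11/39))*78 = 23318 + (-77 - 940/429)*78 = 23318 - 33973/429*78 = 23318 - 67946/11 = 188552/11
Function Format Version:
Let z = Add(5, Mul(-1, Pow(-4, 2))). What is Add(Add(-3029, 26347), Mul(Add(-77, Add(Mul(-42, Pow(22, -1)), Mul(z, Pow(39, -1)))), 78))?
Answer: Rational(188552, 11) ≈ 17141.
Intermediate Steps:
z = -11 (z = Add(5, Mul(-1, 16)) = Add(5, -16) = -11)
Add(Add(-3029, 26347), Mul(Add(-77, Add(Mul(-42, Pow(22, -1)), Mul(z, Pow(39, -1)))), 78)) = Add(Add(-3029, 26347), Mul(Add(-77, Add(Mul(-42, Pow(22, -1)), Mul(-11, Pow(39, -1)))), 78)) = Add(23318, Mul(Add(-77, Add(Mul(-42, Rational(1, 22)), Mul(-11, Rational(1, 39)))), 78)) = Add(23318, Mul(Add(-77, Add(Rational(-21, 11), Rational(-11, 39))), 78)) = Add(23318, Mul(Add(-77, Rational(-940, 429)), 78)) = Add(23318, Mul(Rational(-33973, 429), 78)) = Add(23318, Rational(-67946, 11)) = Rational(188552, 11)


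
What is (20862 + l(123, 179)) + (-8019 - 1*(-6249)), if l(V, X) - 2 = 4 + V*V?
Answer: 34227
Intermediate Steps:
l(V, X) = 6 + V**2 (l(V, X) = 2 + (4 + V*V) = 2 + (4 + V**2) = 6 + V**2)
(20862 + l(123, 179)) + (-8019 - 1*(-6249)) = (20862 + (6 + 123**2)) + (-8019 - 1*(-6249)) = (20862 + (6 + 15129)) + (-8019 + 6249) = (20862 + 15135) - 1770 = 35997 - 1770 = 34227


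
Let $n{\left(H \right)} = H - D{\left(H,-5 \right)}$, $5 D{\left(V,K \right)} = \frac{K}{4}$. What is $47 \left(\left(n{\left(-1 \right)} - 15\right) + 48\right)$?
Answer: $\frac{6063}{4} \approx 1515.8$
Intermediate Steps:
$D{\left(V,K \right)} = \frac{K}{20}$ ($D{\left(V,K \right)} = \frac{K \frac{1}{4}}{5} = \frac{\frac{1}{4} K}{5} = \frac{K}{20}$)
$n{\left(H \right)} = \frac{1}{4} + H$ ($n{\left(H \right)} = H - \frac{1}{20} \left(-5\right) = H - - \frac{1}{4} = H + \frac{1}{4} = \frac{1}{4} + H$)
$47 \left(\left(n{\left(-1 \right)} - 15\right) + 48\right) = 47 \left(\left(\left(\frac{1}{4} - 1\right) - 15\right) + 48\right) = 47 \left(\left(- \frac{3}{4} - 15\right) + 48\right) = 47 \left(- \frac{63}{4} + 48\right) = 47 \cdot \frac{129}{4} = \frac{6063}{4}$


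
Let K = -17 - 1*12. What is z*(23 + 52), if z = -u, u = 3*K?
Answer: 6525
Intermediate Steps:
K = -29 (K = -17 - 12 = -29)
u = -87 (u = 3*(-29) = -87)
z = 87 (z = -1*(-87) = 87)
z*(23 + 52) = 87*(23 + 52) = 87*75 = 6525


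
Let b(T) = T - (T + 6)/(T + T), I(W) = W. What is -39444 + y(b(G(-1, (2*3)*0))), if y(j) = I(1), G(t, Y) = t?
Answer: -39443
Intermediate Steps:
b(T) = T - (6 + T)/(2*T)
y(j) = 1
-39444 + y(b(G(-1, (2*3)*0))) = -39444 + 1 = -39443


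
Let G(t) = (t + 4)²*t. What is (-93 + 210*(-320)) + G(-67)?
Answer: -333216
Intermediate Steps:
G(t) = t*(4 + t)² (G(t) = (4 + t)²*t = t*(4 + t)²)
(-93 + 210*(-320)) + G(-67) = (-93 + 210*(-320)) - 67*(4 - 67)² = (-93 - 67200) - 67*(-63)² = -67293 - 67*3969 = -67293 - 265923 = -333216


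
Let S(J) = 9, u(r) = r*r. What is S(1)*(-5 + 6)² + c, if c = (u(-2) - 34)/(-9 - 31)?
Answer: 39/4 ≈ 9.7500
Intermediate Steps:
u(r) = r²
c = ¾ (c = ((-2)² - 34)/(-9 - 31) = (4 - 34)/(-40) = -30*(-1/40) = ¾ ≈ 0.75000)
S(1)*(-5 + 6)² + c = 9*(-5 + 6)² + ¾ = 9*1² + ¾ = 9*1 + ¾ = 9 + ¾ = 39/4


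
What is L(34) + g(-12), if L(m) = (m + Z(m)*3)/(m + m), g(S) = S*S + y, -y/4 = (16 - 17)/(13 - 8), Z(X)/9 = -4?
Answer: 24431/170 ≈ 143.71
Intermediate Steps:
Z(X) = -36 (Z(X) = 9*(-4) = -36)
y = ⅘ (y = -4*(16 - 17)/(13 - 8) = -(-4)/5 = -4*(-⅕) = ⅘ ≈ 0.80000)
g(S) = ⅘ + S² (g(S) = S*S + ⅘ = S² + ⅘ = ⅘ + S²)
L(m) = (-108 + m)/(2*m) (L(m) = (m - 36*3)/(m + m) = (m - 108)/((2*m)) = (-108 + m)*(1/(2*m)) = (-108 + m)/(2*m))
L(34) + g(-12) = (½)*(-108 + 34)/34 + (⅘ + (-12)²) = (½)*(1/34)*(-74) + (⅘ + 144) = -37/34 + 724/5 = 24431/170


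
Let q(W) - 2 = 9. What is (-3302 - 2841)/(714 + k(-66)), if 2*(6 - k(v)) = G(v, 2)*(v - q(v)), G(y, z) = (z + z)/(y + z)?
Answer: -196576/22963 ≈ -8.5605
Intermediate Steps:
G(y, z) = 2*z/(y + z) (G(y, z) = (2*z)/(y + z) = 2*z/(y + z))
q(W) = 11 (q(W) = 2 + 9 = 11)
k(v) = 6 - 2*(-11 + v)/(2 + v) (k(v) = 6 - 2*2/(v + 2)*(v - 1*11)/2 = 6 - 2*2/(2 + v)*(v - 11)/2 = 6 - 4/(2 + v)*(-11 + v)/2 = 6 - 2*(-11 + v)/(2 + v))
(-3302 - 2841)/(714 + k(-66)) = (-3302 - 2841)/(714 + 2*(17 + 2*(-66))/(2 - 66)) = -6143/(714 + 2*(17 - 132)/(-64)) = -6143/(714 + 2*(-1/64)*(-115)) = -6143/(714 + 115/32) = -6143/22963/32 = -6143*32/22963 = -196576/22963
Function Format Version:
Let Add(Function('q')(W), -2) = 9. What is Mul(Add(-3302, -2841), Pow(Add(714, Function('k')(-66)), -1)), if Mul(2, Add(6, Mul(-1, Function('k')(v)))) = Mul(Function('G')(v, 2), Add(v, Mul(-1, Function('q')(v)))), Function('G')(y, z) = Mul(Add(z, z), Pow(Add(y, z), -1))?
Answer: Rational(-196576, 22963) ≈ -8.5605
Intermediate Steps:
Function('G')(y, z) = Mul(2, z, Pow(Add(y, z), -1)) (Function('G')(y, z) = Mul(Mul(2, z), Pow(Add(y, z), -1)) = Mul(2, z, Pow(Add(y, z), -1)))
Function('q')(W) = 11 (Function('q')(W) = Add(2, 9) = 11)
Function('k')(v) = Add(6, Mul(-2, Pow(Add(2, v), -1), Add(-11, v))) (Function('k')(v) = Add(6, Mul(Rational(-1, 2), Mul(Mul(2, 2, Pow(Add(v, 2), -1)), Add(v, Mul(-1, 11))))) = Add(6, Mul(Rational(-1, 2), Mul(Mul(2, 2, Pow(Add(2, v), -1)), Add(v, -11)))) = Add(6, Mul(Rational(-1, 2), Mul(Mul(4, Pow(Add(2, v), -1)), Add(-11, v)))) = Add(6, Mul(Rational(-1, 2), Mul(4, Pow(Add(2, v), -1), Add(-11, v)))) = Add(6, Mul(-2, Pow(Add(2, v), -1), Add(-11, v))))
Mul(Add(-3302, -2841), Pow(Add(714, Function('k')(-66)), -1)) = Mul(Add(-3302, -2841), Pow(Add(714, Mul(2, Pow(Add(2, -66), -1), Add(17, Mul(2, -66)))), -1)) = Mul(-6143, Pow(Add(714, Mul(2, Pow(-64, -1), Add(17, -132))), -1)) = Mul(-6143, Pow(Add(714, Mul(2, Rational(-1, 64), -115)), -1)) = Mul(-6143, Pow(Add(714, Rational(115, 32)), -1)) = Mul(-6143, Pow(Rational(22963, 32), -1)) = Mul(-6143, Rational(32, 22963)) = Rational(-196576, 22963)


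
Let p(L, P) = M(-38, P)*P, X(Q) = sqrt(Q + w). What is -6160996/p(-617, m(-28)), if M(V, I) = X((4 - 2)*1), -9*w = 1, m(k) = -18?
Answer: 3080498*sqrt(17)/51 ≈ 2.4904e+5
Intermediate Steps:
w = -1/9 (w = -1/9*1 = -1/9 ≈ -0.11111)
X(Q) = sqrt(-1/9 + Q) (X(Q) = sqrt(Q - 1/9) = sqrt(-1/9 + Q))
M(V, I) = sqrt(17)/3 (M(V, I) = sqrt(-1 + 9*((4 - 2)*1))/3 = sqrt(-1 + 9*(2*1))/3 = sqrt(-1 + 9*2)/3 = sqrt(-1 + 18)/3 = sqrt(17)/3)
p(L, P) = P*sqrt(17)/3 (p(L, P) = (sqrt(17)/3)*P = P*sqrt(17)/3)
-6160996/p(-617, m(-28)) = -6160996*(-sqrt(17)/102) = -(-3080498)*sqrt(17)/51 = 3080498*sqrt(17)/51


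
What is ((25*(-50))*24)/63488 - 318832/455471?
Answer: -2119133501/1807308928 ≈ -1.1725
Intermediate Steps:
((25*(-50))*24)/63488 - 318832/455471 = -1250*24*(1/63488) - 318832*1/455471 = -30000*1/63488 - 318832/455471 = -1875/3968 - 318832/455471 = -2119133501/1807308928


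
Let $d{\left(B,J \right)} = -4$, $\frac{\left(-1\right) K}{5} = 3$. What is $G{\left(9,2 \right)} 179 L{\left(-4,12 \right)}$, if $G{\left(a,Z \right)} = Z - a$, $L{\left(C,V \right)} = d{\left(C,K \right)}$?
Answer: $5012$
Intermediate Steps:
$K = -15$ ($K = \left(-5\right) 3 = -15$)
$L{\left(C,V \right)} = -4$
$G{\left(9,2 \right)} 179 L{\left(-4,12 \right)} = \left(2 - 9\right) 179 \left(-4\right) = \left(-7\right) 179 \left(-4\right) = \left(-1253\right) \left(-4\right) = 5012$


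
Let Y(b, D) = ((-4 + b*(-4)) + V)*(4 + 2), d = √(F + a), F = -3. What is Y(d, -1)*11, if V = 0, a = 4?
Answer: -528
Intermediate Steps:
d = 1 (d = √(-3 + 4) = √1 = 1)
Y(b, D) = -24 - 24*b (Y(b, D) = ((-4 + b*(-4)) + 0)*(4 + 2) = ((-4 - 4*b) + 0)*6 = (-4 - 4*b)*6 = -24 - 24*b)
Y(d, -1)*11 = (-24 - 24*1)*11 = (-24 - 24)*11 = -48*11 = -528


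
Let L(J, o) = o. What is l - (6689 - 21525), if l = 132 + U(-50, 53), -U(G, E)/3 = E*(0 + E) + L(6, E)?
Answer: 6382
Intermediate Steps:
U(G, E) = -3*E - 3*E² (U(G, E) = -3*(E*(0 + E) + E) = -3*(E*E + E) = -3*(E² + E) = -3*(E + E²) = -3*E - 3*E²)
l = -8454 (l = 132 + 3*53*(-1 - 1*53) = 132 + 3*53*(-1 - 53) = 132 + 3*53*(-54) = 132 - 8586 = -8454)
l - (6689 - 21525) = -8454 - (6689 - 21525) = -8454 - 1*(-14836) = -8454 + 14836 = 6382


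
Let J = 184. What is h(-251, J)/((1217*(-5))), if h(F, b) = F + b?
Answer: 67/6085 ≈ 0.011011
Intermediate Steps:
h(-251, J)/((1217*(-5))) = (-251 + 184)/((1217*(-5))) = -67/(-6085) = -67*(-1/6085) = 67/6085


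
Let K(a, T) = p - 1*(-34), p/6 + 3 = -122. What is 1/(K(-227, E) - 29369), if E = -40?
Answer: -1/30085 ≈ -3.3239e-5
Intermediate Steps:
p = -750 (p = -18 + 6*(-122) = -18 - 732 = -750)
K(a, T) = -716 (K(a, T) = -750 - 1*(-34) = -750 + 34 = -716)
1/(K(-227, E) - 29369) = 1/(-716 - 29369) = 1/(-30085) = -1/30085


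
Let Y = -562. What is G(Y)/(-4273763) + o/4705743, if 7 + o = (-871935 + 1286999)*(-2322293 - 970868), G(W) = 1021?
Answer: -1947229817143651632/6703743440303 ≈ -2.9047e+5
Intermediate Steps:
o = -1366872577311 (o = -7 + (-871935 + 1286999)*(-2322293 - 970868) = -7 + 415064*(-3293161) = -7 - 1366872577304 = -1366872577311)
G(Y)/(-4273763) + o/4705743 = 1021/(-4273763) - 1366872577311/4705743 = 1021*(-1/4273763) - 1366872577311*1/4705743 = -1021/4273763 - 455624192437/1568581 = -1947229817143651632/6703743440303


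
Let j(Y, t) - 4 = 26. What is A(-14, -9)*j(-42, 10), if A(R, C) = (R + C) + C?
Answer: -960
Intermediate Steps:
j(Y, t) = 30 (j(Y, t) = 4 + 26 = 30)
A(R, C) = R + 2*C (A(R, C) = (C + R) + C = R + 2*C)
A(-14, -9)*j(-42, 10) = (-14 + 2*(-9))*30 = (-14 - 18)*30 = -32*30 = -960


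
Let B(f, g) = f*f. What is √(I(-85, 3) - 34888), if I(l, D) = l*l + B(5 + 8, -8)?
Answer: I*√27494 ≈ 165.81*I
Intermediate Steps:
B(f, g) = f²
I(l, D) = 169 + l² (I(l, D) = l*l + (5 + 8)² = l² + 13² = l² + 169 = 169 + l²)
√(I(-85, 3) - 34888) = √((169 + (-85)²) - 34888) = √((169 + 7225) - 34888) = √(7394 - 34888) = √(-27494) = I*√27494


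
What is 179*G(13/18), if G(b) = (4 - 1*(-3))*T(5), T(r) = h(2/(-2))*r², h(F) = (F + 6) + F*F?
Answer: 187950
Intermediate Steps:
h(F) = 6 + F + F² (h(F) = (6 + F) + F² = 6 + F + F²)
T(r) = 6*r² (T(r) = (6 + 2/(-2) + (2/(-2))²)*r² = (6 + 2*(-½) + (2*(-½))²)*r² = (6 - 1 + (-1)²)*r² = (6 - 1 + 1)*r² = 6*r²)
G(b) = 1050 (G(b) = (4 - 1*(-3))*(6*5²) = (4 + 3)*(6*25) = 7*150 = 1050)
179*G(13/18) = 179*1050 = 187950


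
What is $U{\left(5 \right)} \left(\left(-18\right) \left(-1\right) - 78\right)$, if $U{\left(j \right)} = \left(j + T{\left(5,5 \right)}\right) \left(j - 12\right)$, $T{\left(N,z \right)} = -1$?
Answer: $1680$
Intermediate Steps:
$U{\left(j \right)} = \left(-1 + j\right) \left(-12 + j\right)$ ($U{\left(j \right)} = \left(j - 1\right) \left(j - 12\right) = \left(-1 + j\right) \left(-12 + j\right)$)
$U{\left(5 \right)} \left(\left(-18\right) \left(-1\right) - 78\right) = \left(12 + 5^{2} - 65\right) \left(\left(-18\right) \left(-1\right) - 78\right) = \left(12 + 25 - 65\right) \left(18 - 78\right) = \left(-28\right) \left(-60\right) = 1680$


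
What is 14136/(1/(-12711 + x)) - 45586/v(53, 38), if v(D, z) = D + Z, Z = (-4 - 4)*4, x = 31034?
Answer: 5439246902/21 ≈ 2.5901e+8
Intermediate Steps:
Z = -32 (Z = -8*4 = -32)
v(D, z) = -32 + D (v(D, z) = D - 32 = -32 + D)
14136/(1/(-12711 + x)) - 45586/v(53, 38) = 14136/(1/(-12711 + 31034)) - 45586/(-32 + 53) = 14136/(1/18323) - 45586/21 = 14136/(1/18323) - 45586*1/21 = 14136*18323 - 45586/21 = 259013928 - 45586/21 = 5439246902/21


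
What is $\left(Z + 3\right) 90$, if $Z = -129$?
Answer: $-11340$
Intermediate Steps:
$\left(Z + 3\right) 90 = \left(-129 + 3\right) 90 = \left(-126\right) 90 = -11340$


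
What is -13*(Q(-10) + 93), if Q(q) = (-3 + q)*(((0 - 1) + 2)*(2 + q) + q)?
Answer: -4251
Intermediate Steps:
Q(q) = (-3 + q)*(2 + 2*q) (Q(q) = (-3 + q)*((-1 + 2)*(2 + q) + q) = (-3 + q)*(1*(2 + q) + q) = (-3 + q)*((2 + q) + q) = (-3 + q)*(2 + 2*q))
-13*(Q(-10) + 93) = -13*((-6 - 4*(-10) + 2*(-10)**2) + 93) = -13*((-6 + 40 + 2*100) + 93) = -13*((-6 + 40 + 200) + 93) = -13*(234 + 93) = -13*327 = -4251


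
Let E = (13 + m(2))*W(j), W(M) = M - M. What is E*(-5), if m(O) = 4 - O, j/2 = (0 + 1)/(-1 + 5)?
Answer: 0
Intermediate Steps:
j = ½ (j = 2*((0 + 1)/(-1 + 5)) = 2*(1/4) = 2*(1*(¼)) = 2*(¼) = ½ ≈ 0.50000)
W(M) = 0
E = 0 (E = (13 + (4 - 1*2))*0 = (13 + (4 - 2))*0 = (13 + 2)*0 = 15*0 = 0)
E*(-5) = 0*(-5) = 0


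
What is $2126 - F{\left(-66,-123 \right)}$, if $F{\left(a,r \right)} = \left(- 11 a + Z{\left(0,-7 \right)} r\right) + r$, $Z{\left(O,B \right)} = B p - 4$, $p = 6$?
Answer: $-4135$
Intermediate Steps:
$Z{\left(O,B \right)} = -4 + 6 B$ ($Z{\left(O,B \right)} = B 6 - 4 = 6 B - 4 = -4 + 6 B$)
$F{\left(a,r \right)} = - 45 r - 11 a$ ($F{\left(a,r \right)} = \left(- 11 a + \left(-4 + 6 \left(-7\right)\right) r\right) + r = \left(- 11 a + \left(-4 - 42\right) r\right) + r = \left(- 11 a - 46 r\right) + r = \left(- 46 r - 11 a\right) + r = - 45 r - 11 a$)
$2126 - F{\left(-66,-123 \right)} = 2126 - \left(\left(-45\right) \left(-123\right) - -726\right) = 2126 - \left(5535 + 726\right) = 2126 - 6261 = -4135$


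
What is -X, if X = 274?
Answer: -274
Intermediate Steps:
-X = -1*274 = -274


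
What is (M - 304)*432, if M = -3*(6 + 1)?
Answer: -140400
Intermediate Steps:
M = -21 (M = -3*7 = -21)
(M - 304)*432 = (-21 - 304)*432 = -325*432 = -140400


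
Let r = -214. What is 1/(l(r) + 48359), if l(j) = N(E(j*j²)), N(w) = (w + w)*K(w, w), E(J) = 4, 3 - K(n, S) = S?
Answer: 1/48351 ≈ 2.0682e-5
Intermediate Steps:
K(n, S) = 3 - S
N(w) = 2*w*(3 - w) (N(w) = (w + w)*(3 - w) = (2*w)*(3 - w) = 2*w*(3 - w))
l(j) = -8 (l(j) = 2*4*(3 - 1*4) = 2*4*(3 - 4) = 2*4*(-1) = -8)
1/(l(r) + 48359) = 1/(-8 + 48359) = 1/48351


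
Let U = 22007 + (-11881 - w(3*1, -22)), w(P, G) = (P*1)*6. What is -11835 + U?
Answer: -1727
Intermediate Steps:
w(P, G) = 6*P (w(P, G) = P*6 = 6*P)
U = 10108 (U = 22007 + (-11881 - 6*3*1) = 22007 + (-11881 - 6*3) = 22007 + (-11881 - 1*18) = 22007 + (-11881 - 18) = 22007 - 11899 = 10108)
-11835 + U = -11835 + 10108 = -1727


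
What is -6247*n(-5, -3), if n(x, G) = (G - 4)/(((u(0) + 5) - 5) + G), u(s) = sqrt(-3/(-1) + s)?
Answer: -43729/2 - 43729*sqrt(3)/6 ≈ -34488.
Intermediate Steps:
u(s) = sqrt(3 + s) (u(s) = sqrt(-3*(-1) + s) = sqrt(3 + s))
n(x, G) = (-4 + G)/(G + sqrt(3)) (n(x, G) = (G - 4)/(((sqrt(3 + 0) + 5) - 5) + G) = (-4 + G)/(((sqrt(3) + 5) - 5) + G) = (-4 + G)/(((5 + sqrt(3)) - 5) + G) = (-4 + G)/(sqrt(3) + G) = (-4 + G)/(G + sqrt(3)))
-6247*n(-5, -3) = -6247*(-4 - 3)/(-3 + sqrt(3)) = -6247*(-7)/(-3 + sqrt(3)) = -(-43729)/(-3 + sqrt(3)) = 43729/(-3 + sqrt(3))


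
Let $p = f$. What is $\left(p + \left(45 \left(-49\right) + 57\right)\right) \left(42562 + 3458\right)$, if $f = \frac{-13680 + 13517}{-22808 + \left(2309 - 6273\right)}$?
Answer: $- \frac{220535866655}{2231} \approx -9.8851 \cdot 10^{7}$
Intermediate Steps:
$f = \frac{163}{26772}$ ($f = - \frac{163}{-22808 + \left(2309 - 6273\right)} = - \frac{163}{-22808 - 3964} = - \frac{163}{-26772} = \left(-163\right) \left(- \frac{1}{26772}\right) = \frac{163}{26772} \approx 0.0060885$)
$p = \frac{163}{26772} \approx 0.0060885$
$\left(p + \left(45 \left(-49\right) + 57\right)\right) \left(42562 + 3458\right) = \left(\frac{163}{26772} + \left(45 \left(-49\right) + 57\right)\right) \left(42562 + 3458\right) = \left(\frac{163}{26772} + \left(-2205 + 57\right)\right) 46020 = \left(\frac{163}{26772} - 2148\right) 46020 = \left(- \frac{57506093}{26772}\right) 46020 = - \frac{220535866655}{2231}$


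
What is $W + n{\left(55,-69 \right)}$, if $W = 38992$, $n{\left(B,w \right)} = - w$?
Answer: $39061$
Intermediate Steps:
$W + n{\left(55,-69 \right)} = 38992 - -69 = 38992 + 69 = 39061$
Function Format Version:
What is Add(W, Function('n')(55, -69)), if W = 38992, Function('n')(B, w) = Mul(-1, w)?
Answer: 39061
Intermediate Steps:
Add(W, Function('n')(55, -69)) = Add(38992, Mul(-1, -69)) = Add(38992, 69) = 39061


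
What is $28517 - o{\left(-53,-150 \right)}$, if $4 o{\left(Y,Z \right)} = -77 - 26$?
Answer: $\frac{114171}{4} \approx 28543.0$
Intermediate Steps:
$o{\left(Y,Z \right)} = - \frac{103}{4}$ ($o{\left(Y,Z \right)} = \frac{-77 - 26}{4} = \frac{1}{4} \left(-103\right) = - \frac{103}{4}$)
$28517 - o{\left(-53,-150 \right)} = 28517 - - \frac{103}{4} = 28517 + \frac{103}{4} = \frac{114171}{4}$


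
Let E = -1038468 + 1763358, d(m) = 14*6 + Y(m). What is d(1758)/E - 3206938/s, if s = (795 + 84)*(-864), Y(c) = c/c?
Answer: 38745697343/9175367664 ≈ 4.2228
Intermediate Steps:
Y(c) = 1
d(m) = 85 (d(m) = 14*6 + 1 = 84 + 1 = 85)
E = 724890
s = -759456 (s = 879*(-864) = -759456)
d(1758)/E - 3206938/s = 85/724890 - 3206938/(-759456) = 85*(1/724890) - 3206938*(-1/759456) = 17/144978 + 1603469/379728 = 38745697343/9175367664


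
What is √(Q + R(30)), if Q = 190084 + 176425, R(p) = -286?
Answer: 13*√2167 ≈ 605.16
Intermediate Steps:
Q = 366509
√(Q + R(30)) = √(366509 - 286) = √366223 = 13*√2167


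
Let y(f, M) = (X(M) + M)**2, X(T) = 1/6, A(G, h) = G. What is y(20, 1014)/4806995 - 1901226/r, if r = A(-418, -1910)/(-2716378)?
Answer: -89371720864577057891/7233566076 ≈ -1.2355e+10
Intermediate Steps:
X(T) = 1/6
y(f, M) = (1/6 + M)**2
r = 209/1358189 (r = -418/(-2716378) = -418*(-1/2716378) = 209/1358189 ≈ 0.00015388)
y(20, 1014)/4806995 - 1901226/r = ((1 + 6*1014)**2/36)/4806995 - 1901226/209/1358189 = ((1 + 6084)**2/36)*(1/4806995) - 1901226*1358189/209 = ((1/36)*6085**2)*(1/4806995) - 2582224239714/209 = ((1/36)*37027225)*(1/4806995) - 2582224239714/209 = (37027225/36)*(1/4806995) - 2582224239714/209 = 7405445/34610364 - 2582224239714/209 = -89371720864577057891/7233566076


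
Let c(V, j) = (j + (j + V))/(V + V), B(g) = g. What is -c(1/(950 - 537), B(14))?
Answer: -11565/2 ≈ -5782.5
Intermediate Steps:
c(V, j) = (V + 2*j)/(2*V) (c(V, j) = (j + (V + j))/((2*V)) = (V + 2*j)*(1/(2*V)) = (V + 2*j)/(2*V))
-c(1/(950 - 537), B(14)) = -(14 + 1/(2*(950 - 537)))/(1/(950 - 537)) = -(14 + (½)/413)/(1/413) = -(14 + (½)*(1/413))/1/413 = -413*(14 + 1/826) = -413*11565/826 = -1*11565/2 = -11565/2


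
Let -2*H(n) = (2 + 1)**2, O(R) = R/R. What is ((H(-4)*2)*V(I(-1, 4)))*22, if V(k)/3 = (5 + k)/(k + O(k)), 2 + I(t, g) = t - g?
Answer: -198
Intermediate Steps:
I(t, g) = -2 + t - g (I(t, g) = -2 + (t - g) = -2 + t - g)
O(R) = 1
H(n) = -9/2 (H(n) = -(2 + 1)**2/2 = -1/2*3**2 = -1/2*9 = -9/2)
V(k) = 3*(5 + k)/(1 + k) (V(k) = 3*((5 + k)/(k + 1)) = 3*((5 + k)/(1 + k)) = 3*(5 + k)/(1 + k))
((H(-4)*2)*V(I(-1, 4)))*22 = ((-9/2*2)*(3*(5 + (-2 - 1 - 1*4))/(1 + (-2 - 1 - 1*4))))*22 = -27*(5 + (-2 - 1 - 4))/(1 + (-2 - 1 - 4))*22 = -27*(5 - 7)/(1 - 7)*22 = -27*(-2)/(-6)*22 = -27*(-1)*(-2)/6*22 = -9*1*22 = -9*22 = -198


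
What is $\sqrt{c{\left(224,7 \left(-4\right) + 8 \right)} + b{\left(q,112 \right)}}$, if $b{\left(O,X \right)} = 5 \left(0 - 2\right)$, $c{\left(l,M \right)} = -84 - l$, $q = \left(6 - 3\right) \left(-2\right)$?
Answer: $i \sqrt{318} \approx 17.833 i$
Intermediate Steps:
$q = -6$ ($q = 3 \left(-2\right) = -6$)
$b{\left(O,X \right)} = -10$ ($b{\left(O,X \right)} = 5 \left(-2\right) = -10$)
$\sqrt{c{\left(224,7 \left(-4\right) + 8 \right)} + b{\left(q,112 \right)}} = \sqrt{\left(-84 - 224\right) - 10} = \sqrt{-308 - 10} = \sqrt{-318} = i \sqrt{318}$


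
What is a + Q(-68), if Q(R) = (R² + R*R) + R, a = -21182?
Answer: -12002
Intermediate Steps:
Q(R) = R + 2*R² (Q(R) = (R² + R²) + R = 2*R² + R = R + 2*R²)
a + Q(-68) = -21182 - 68*(1 + 2*(-68)) = -21182 - 68*(1 - 136) = -21182 - 68*(-135) = -21182 + 9180 = -12002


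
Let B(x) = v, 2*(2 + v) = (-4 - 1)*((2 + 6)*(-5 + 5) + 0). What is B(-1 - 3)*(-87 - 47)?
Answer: 268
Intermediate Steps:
v = -2 (v = -2 + ((-4 - 1)*((2 + 6)*(-5 + 5) + 0))/2 = -2 + (-5*(8*0 + 0))/2 = -2 + (-5*(0 + 0))/2 = -2 + (-5*0)/2 = -2 + (1/2)*0 = -2 + 0 = -2)
B(x) = -2
B(-1 - 3)*(-87 - 47) = -2*(-87 - 47) = -2*(-134) = 268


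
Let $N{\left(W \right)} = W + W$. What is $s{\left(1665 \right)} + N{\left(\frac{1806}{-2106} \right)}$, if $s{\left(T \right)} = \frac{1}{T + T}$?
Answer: $- \frac{222701}{129870} \approx -1.7148$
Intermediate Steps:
$N{\left(W \right)} = 2 W$
$s{\left(T \right)} = \frac{1}{2 T}$
$s{\left(1665 \right)} + N{\left(\frac{1806}{-2106} \right)} = \frac{1}{2 \cdot 1665} + 2 \frac{1806}{-2106} = \frac{1}{2} \cdot \frac{1}{1665} + 2 \cdot 1806 \left(- \frac{1}{2106}\right) = \frac{1}{3330} + 2 \left(- \frac{301}{351}\right) = \frac{1}{3330} - \frac{602}{351} = - \frac{222701}{129870}$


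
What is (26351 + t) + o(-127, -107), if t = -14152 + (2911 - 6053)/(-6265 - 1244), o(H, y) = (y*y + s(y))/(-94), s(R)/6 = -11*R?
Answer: 8471911603/705846 ≈ 12003.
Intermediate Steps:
s(R) = -66*R (s(R) = 6*(-11*R) = -66*R)
o(H, y) = -y²/94 + 33*y/47 (o(H, y) = (y*y - 66*y)/(-94) = (y² - 66*y)*(-1/94) = -y²/94 + 33*y/47)
t = -106264226/7509 (t = -14152 - 3142/(-7509) = -14152 - 3142*(-1/7509) = -14152 + 3142/7509 = -106264226/7509 ≈ -14152.)
(26351 + t) + o(-127, -107) = (26351 - 106264226/7509) + (1/94)*(-107)*(66 - 1*(-107)) = 91605433/7509 + (1/94)*(-107)*(66 + 107) = 91605433/7509 + (1/94)*(-107)*173 = 91605433/7509 - 18511/94 = 8471911603/705846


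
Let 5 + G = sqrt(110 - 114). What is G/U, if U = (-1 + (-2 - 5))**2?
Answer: -5/64 + I/32 ≈ -0.078125 + 0.03125*I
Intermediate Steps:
G = -5 + 2*I (G = -5 + sqrt(110 - 114) = -5 + sqrt(-4) = -5 + 2*I ≈ -5.0 + 2.0*I)
U = 64 (U = (-1 - 7)**2 = (-8)**2 = 64)
G/U = (-5 + 2*I)/64 = -5/64 + I/32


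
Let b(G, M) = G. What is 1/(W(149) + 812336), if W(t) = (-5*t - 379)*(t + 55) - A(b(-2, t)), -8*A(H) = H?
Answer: 4/2332159 ≈ 1.7151e-6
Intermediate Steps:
A(H) = -H/8
W(t) = -¼ + (-379 - 5*t)*(55 + t) (W(t) = (-5*t - 379)*(t + 55) - (-1)*(-2)/8 = (-379 - 5*t)*(55 + t) - 1*¼ = (-379 - 5*t)*(55 + t) - ¼ = -¼ + (-379 - 5*t)*(55 + t))
1/(W(149) + 812336) = 1/((-83381/4 - 654*149 - 5*149²) + 812336) = 1/((-83381/4 - 97446 - 5*22201) + 812336) = 1/((-83381/4 - 97446 - 111005) + 812336) = 1/(-917185/4 + 812336) = 1/(2332159/4) = 4/2332159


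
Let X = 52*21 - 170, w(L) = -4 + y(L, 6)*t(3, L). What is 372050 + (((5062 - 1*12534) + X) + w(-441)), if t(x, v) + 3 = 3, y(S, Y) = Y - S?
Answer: 365496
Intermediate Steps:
t(x, v) = 0 (t(x, v) = -3 + 3 = 0)
w(L) = -4 (w(L) = -4 + (6 - L)*0 = -4 + 0 = -4)
X = 922 (X = 1092 - 170 = 922)
372050 + (((5062 - 1*12534) + X) + w(-441)) = 372050 + (((5062 - 1*12534) + 922) - 4) = 372050 + (((5062 - 12534) + 922) - 4) = 372050 + ((-7472 + 922) - 4) = 372050 + (-6550 - 4) = 372050 - 6554 = 365496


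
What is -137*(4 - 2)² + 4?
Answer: -544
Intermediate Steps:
-137*(4 - 2)² + 4 = -137*2² + 4 = -137*4 + 4 = -548 + 4 = -544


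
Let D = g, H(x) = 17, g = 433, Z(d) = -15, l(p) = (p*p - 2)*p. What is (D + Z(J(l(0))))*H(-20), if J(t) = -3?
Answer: 7106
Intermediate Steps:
l(p) = p*(-2 + p**2) (l(p) = (p**2 - 2)*p = (-2 + p**2)*p = p*(-2 + p**2))
D = 433
(D + Z(J(l(0))))*H(-20) = (433 - 15)*17 = 418*17 = 7106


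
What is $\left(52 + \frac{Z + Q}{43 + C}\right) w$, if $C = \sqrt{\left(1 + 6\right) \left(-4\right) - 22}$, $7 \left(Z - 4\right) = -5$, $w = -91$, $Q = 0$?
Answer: $\frac{65 \left(- 364 \sqrt{2} + 3135 i\right)}{- 43 i + 5 \sqrt{2}} \approx -4738.8 + 1.1133 i$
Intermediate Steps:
$Z = \frac{23}{7}$ ($Z = 4 + \frac{1}{7} \left(-5\right) = 4 - \frac{5}{7} = \frac{23}{7} \approx 3.2857$)
$C = 5 i \sqrt{2}$ ($C = \sqrt{7 \left(-4\right) - 22} = \sqrt{-28 - 22} = \sqrt{-50} = 5 i \sqrt{2} \approx 7.0711 i$)
$\left(52 + \frac{Z + Q}{43 + C}\right) w = \left(52 + \frac{\frac{23}{7} + 0}{43 + 5 i \sqrt{2}}\right) \left(-91\right) = \left(52 + \frac{23}{7 \left(43 + 5 i \sqrt{2}\right)}\right) \left(-91\right) = -4732 - \frac{299}{43 + 5 i \sqrt{2}}$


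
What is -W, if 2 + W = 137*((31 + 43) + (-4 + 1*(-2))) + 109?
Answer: -9423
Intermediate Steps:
W = 9423 (W = -2 + (137*((31 + 43) + (-4 + 1*(-2))) + 109) = -2 + (137*(74 + (-4 - 2)) + 109) = -2 + (137*(74 - 6) + 109) = -2 + (137*68 + 109) = -2 + (9316 + 109) = -2 + 9425 = 9423)
-W = -1*9423 = -9423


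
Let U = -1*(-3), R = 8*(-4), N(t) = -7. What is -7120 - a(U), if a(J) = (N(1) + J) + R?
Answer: -7084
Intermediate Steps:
R = -32
U = 3
a(J) = -39 + J (a(J) = (-7 + J) - 32 = -39 + J)
-7120 - a(U) = -7120 - (-39 + 3) = -7120 - 1*(-36) = -7120 + 36 = -7084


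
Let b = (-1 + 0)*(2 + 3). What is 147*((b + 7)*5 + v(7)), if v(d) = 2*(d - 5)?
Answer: 2058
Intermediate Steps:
v(d) = -10 + 2*d (v(d) = 2*(-5 + d) = -10 + 2*d)
b = -5 (b = -1*5 = -5)
147*((b + 7)*5 + v(7)) = 147*((-5 + 7)*5 + (-10 + 2*7)) = 147*(2*5 + (-10 + 14)) = 147*(10 + 4) = 147*14 = 2058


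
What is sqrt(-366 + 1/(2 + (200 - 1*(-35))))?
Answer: I*sqrt(20557617)/237 ≈ 19.131*I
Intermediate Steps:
sqrt(-366 + 1/(2 + (200 - 1*(-35)))) = sqrt(-366 + 1/(2 + (200 + 35))) = sqrt(-366 + 1/(2 + 235)) = sqrt(-366 + 1/237) = sqrt(-86741/237) = I*sqrt(20557617)/237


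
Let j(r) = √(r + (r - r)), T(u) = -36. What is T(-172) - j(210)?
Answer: -36 - √210 ≈ -50.491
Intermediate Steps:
j(r) = √r (j(r) = √(r + 0) = √r)
T(-172) - j(210) = -36 - √210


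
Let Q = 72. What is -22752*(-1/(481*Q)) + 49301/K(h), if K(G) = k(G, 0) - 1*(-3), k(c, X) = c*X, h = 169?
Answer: 23714729/1443 ≈ 16434.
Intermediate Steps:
k(c, X) = X*c
K(G) = 3 (K(G) = 0*G - 1*(-3) = 0 + 3 = 3)
-22752*(-1/(481*Q)) + 49301/K(h) = -22752/((-481*72)) + 49301/3 = -22752/(-34632) + 49301*(⅓) = -22752*(-1/34632) + 49301/3 = 316/481 + 49301/3 = 23714729/1443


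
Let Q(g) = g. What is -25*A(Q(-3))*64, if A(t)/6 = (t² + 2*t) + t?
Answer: 0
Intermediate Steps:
A(t) = 6*t² + 18*t (A(t) = 6*((t² + 2*t) + t) = 6*(t² + 3*t) = 6*t² + 18*t)
-25*A(Q(-3))*64 = -150*(-3)*(3 - 3)*64 = -150*(-3)*0*64 = -25*0*64 = 0*64 = 0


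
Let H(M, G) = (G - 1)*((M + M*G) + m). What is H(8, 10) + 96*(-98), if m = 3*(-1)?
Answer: -8643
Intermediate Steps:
m = -3
H(M, G) = (-1 + G)*(-3 + M + G*M) (H(M, G) = (G - 1)*((M + M*G) - 3) = (-1 + G)*((M + G*M) - 3) = (-1 + G)*(-3 + M + G*M))
H(8, 10) + 96*(-98) = (3 - 1*8 - 3*10 + 8*10²) + 96*(-98) = (3 - 8 - 30 + 8*100) - 9408 = (3 - 8 - 30 + 800) - 9408 = 765 - 9408 = -8643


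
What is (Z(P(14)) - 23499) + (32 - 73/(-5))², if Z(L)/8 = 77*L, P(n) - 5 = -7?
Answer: -563986/25 ≈ -22559.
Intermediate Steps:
P(n) = -2 (P(n) = 5 - 7 = -2)
Z(L) = 616*L (Z(L) = 8*(77*L) = 616*L)
(Z(P(14)) - 23499) + (32 - 73/(-5))² = (616*(-2) - 23499) + (32 - 73/(-5))² = (-1232 - 23499) + (32 - 73*(-⅕))² = -24731 + (32 + 73/5)² = -24731 + (233/5)² = -24731 + 54289/25 = -563986/25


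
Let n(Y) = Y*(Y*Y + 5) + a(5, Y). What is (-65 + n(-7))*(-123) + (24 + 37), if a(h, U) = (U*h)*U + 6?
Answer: 23677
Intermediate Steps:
a(h, U) = 6 + h*U**2 (a(h, U) = h*U**2 + 6 = 6 + h*U**2)
n(Y) = 6 + 5*Y**2 + Y*(5 + Y**2) (n(Y) = Y*(Y*Y + 5) + (6 + 5*Y**2) = Y*(Y**2 + 5) + (6 + 5*Y**2) = Y*(5 + Y**2) + (6 + 5*Y**2) = 6 + 5*Y**2 + Y*(5 + Y**2))
(-65 + n(-7))*(-123) + (24 + 37) = (-65 + (6 + (-7)**3 + 5*(-7) + 5*(-7)**2))*(-123) + (24 + 37) = (-65 + (6 - 343 - 35 + 5*49))*(-123) + 61 = (-65 + (6 - 343 - 35 + 245))*(-123) + 61 = (-65 - 127)*(-123) + 61 = -192*(-123) + 61 = 23616 + 61 = 23677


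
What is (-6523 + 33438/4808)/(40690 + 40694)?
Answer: -15664573/195647136 ≈ -0.080065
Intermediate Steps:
(-6523 + 33438/4808)/(40690 + 40694) = (-6523 + 33438*(1/4808))/81384 = (-6523 + 16719/2404)*(1/81384) = -15664573/2404*1/81384 = -15664573/195647136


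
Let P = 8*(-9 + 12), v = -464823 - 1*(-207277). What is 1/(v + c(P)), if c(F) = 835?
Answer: -1/256711 ≈ -3.8954e-6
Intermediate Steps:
v = -257546 (v = -464823 + 207277 = -257546)
P = 24 (P = 8*3 = 24)
1/(v + c(P)) = 1/(-257546 + 835) = 1/(-256711) = -1/256711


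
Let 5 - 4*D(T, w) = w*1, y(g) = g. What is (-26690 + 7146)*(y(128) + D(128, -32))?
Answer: -2682414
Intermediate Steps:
D(T, w) = 5/4 - w/4
(-26690 + 7146)*(y(128) + D(128, -32)) = (-26690 + 7146)*(128 + (5/4 - ¼*(-32))) = -19544*(128 + (5/4 + 8)) = -19544*(128 + 37/4) = -19544*549/4 = -2682414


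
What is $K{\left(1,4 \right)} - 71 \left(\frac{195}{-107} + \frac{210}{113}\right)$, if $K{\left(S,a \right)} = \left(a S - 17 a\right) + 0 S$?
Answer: $- \frac{804709}{12091} \approx -66.554$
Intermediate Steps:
$K{\left(S,a \right)} = - 17 a + S a$ ($K{\left(S,a \right)} = \left(S a - 17 a\right) + 0 = \left(- 17 a + S a\right) + 0 = - 17 a + S a$)
$K{\left(1,4 \right)} - 71 \left(\frac{195}{-107} + \frac{210}{113}\right) = 4 \left(-17 + 1\right) - 71 \left(\frac{195}{-107} + \frac{210}{113}\right) = 4 \left(-16\right) - 71 \left(195 \left(- \frac{1}{107}\right) + 210 \cdot \frac{1}{113}\right) = -64 - 71 \left(- \frac{195}{107} + \frac{210}{113}\right) = -64 - \frac{30885}{12091} = - \frac{804709}{12091}$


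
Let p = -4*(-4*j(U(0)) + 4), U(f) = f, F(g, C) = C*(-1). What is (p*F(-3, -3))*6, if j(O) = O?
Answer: -288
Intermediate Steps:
F(g, C) = -C
p = -16 (p = -4*(-4*0 + 4) = -4*(0 + 4) = -4*4 = -16)
(p*F(-3, -3))*6 = -(-16)*(-3)*6 = -16*3*6 = -48*6 = -288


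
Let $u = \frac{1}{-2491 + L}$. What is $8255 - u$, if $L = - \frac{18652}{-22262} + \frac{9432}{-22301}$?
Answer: $\frac{5103604419420616}{618243994087} \approx 8255.0$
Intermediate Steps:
$L = \frac{102991534}{248232431}$ ($L = \left(-18652\right) \left(- \frac{1}{22262}\right) + 9432 \left(- \frac{1}{22301}\right) = \frac{9326}{11131} - \frac{9432}{22301} = \frac{102991534}{248232431} \approx 0.4149$)
$u = - \frac{248232431}{618243994087}$ ($u = \frac{1}{-2491 + \frac{102991534}{248232431}} = \frac{1}{- \frac{618243994087}{248232431}} = - \frac{248232431}{618243994087} \approx -0.00040151$)
$8255 - u = 8255 - - \frac{248232431}{618243994087} = 8255 + \frac{248232431}{618243994087} = \frac{5103604419420616}{618243994087}$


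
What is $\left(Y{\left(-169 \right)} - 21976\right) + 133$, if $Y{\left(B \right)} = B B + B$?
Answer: $6549$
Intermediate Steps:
$Y{\left(B \right)} = B + B^{2}$ ($Y{\left(B \right)} = B^{2} + B = B + B^{2}$)
$\left(Y{\left(-169 \right)} - 21976\right) + 133 = \left(- 169 \left(1 - 169\right) - 21976\right) + 133 = \left(\left(-169\right) \left(-168\right) - 21976\right) + 133 = \left(28392 - 21976\right) + 133 = 6416 + 133 = 6549$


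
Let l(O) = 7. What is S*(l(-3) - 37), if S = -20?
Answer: 600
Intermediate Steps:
S*(l(-3) - 37) = -20*(7 - 37) = -20*(-30) = 600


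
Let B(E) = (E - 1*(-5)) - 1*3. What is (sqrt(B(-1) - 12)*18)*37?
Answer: 666*I*sqrt(11) ≈ 2208.9*I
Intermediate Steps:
B(E) = 2 + E (B(E) = (E + 5) - 3 = (5 + E) - 3 = 2 + E)
(sqrt(B(-1) - 12)*18)*37 = (sqrt((2 - 1) - 12)*18)*37 = (sqrt(1 - 12)*18)*37 = (sqrt(-11)*18)*37 = ((I*sqrt(11))*18)*37 = (18*I*sqrt(11))*37 = 666*I*sqrt(11)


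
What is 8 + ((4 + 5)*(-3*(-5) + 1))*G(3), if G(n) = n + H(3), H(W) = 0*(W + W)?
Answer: 440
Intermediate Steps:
H(W) = 0 (H(W) = 0*(2*W) = 0)
G(n) = n (G(n) = n + 0 = n)
8 + ((4 + 5)*(-3*(-5) + 1))*G(3) = 8 + ((4 + 5)*(-3*(-5) + 1))*3 = 8 + (9*(15 + 1))*3 = 8 + (9*16)*3 = 8 + 144*3 = 8 + 432 = 440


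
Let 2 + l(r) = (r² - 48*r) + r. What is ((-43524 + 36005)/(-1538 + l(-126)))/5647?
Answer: -7519/114396926 ≈ -6.5727e-5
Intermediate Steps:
l(r) = -2 + r² - 47*r (l(r) = -2 + ((r² - 48*r) + r) = -2 + (r² - 47*r) = -2 + r² - 47*r)
((-43524 + 36005)/(-1538 + l(-126)))/5647 = ((-43524 + 36005)/(-1538 + (-2 + (-126)² - 47*(-126))))/5647 = -7519/(-1538 + (-2 + 15876 + 5922))*(1/5647) = -7519/(-1538 + 21796)*(1/5647) = -7519/20258*(1/5647) = -7519*1/20258*(1/5647) = -7519/20258*1/5647 = -7519/114396926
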